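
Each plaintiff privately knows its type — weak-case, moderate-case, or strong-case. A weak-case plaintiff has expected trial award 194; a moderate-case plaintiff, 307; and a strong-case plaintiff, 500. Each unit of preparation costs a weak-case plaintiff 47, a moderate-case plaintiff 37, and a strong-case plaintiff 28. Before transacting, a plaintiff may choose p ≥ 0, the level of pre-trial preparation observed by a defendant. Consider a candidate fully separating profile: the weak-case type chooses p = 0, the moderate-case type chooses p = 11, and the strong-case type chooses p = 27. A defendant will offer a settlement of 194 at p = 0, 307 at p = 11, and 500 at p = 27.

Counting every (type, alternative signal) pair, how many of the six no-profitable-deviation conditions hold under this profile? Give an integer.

Weak-case (own payoff 194): to p=11 gives 307 − 47×11 = -210 → no gain ✓; to p=27 gives 500 − 47×27 = -769 → no gain ✓.
Strong-case (own payoff 500 − 28×27 = -256): to p=0 gives 194 → profitable ✗; to p=11 gives 307 − 28×11 = -1 → profitable ✗.
Moderate-case (own payoff 307 − 37×11 = -100): to p=0 gives 194 → profitable ✗; to p=27 gives 500 − 37×27 = -499 → no gain ✓.
3 of the 6 constraints hold; not an equilibrium.

3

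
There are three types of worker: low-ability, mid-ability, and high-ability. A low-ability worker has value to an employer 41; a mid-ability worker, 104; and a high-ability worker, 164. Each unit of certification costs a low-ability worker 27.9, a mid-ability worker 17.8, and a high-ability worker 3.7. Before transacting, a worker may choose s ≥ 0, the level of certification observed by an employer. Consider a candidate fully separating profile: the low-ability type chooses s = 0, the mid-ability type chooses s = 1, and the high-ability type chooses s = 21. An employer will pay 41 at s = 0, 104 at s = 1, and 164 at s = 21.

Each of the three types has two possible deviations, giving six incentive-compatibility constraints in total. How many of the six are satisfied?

4

Low-ability (own payoff 41): to s=1 gives 104 − 27.9×1 = 76.1 → profitable ✗; to s=21 gives 164 − 27.9×21 = -421.9 → no gain ✓.
Mid-ability (own payoff 104 − 17.8×1 = 86.2): to s=0 gives 41 → no gain ✓; to s=21 gives 164 − 17.8×21 = -209.8 → no gain ✓.
High-ability (own payoff 164 − 3.7×21 = 86.3): to s=0 gives 41 → no gain ✓; to s=1 gives 104 − 3.7×1 = 100.3 → profitable ✗.
4 of the 6 constraints hold; not an equilibrium.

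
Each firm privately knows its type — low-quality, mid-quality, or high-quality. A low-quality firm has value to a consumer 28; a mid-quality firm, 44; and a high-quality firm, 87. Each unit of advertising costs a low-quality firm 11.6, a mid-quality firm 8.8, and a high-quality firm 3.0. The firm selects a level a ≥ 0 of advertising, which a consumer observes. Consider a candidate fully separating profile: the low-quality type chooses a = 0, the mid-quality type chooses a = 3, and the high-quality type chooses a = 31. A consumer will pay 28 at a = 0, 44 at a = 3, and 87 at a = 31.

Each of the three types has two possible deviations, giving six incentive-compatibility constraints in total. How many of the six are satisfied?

3

High-quality (own payoff 87 − 3.0×31 = -6): to a=0 gives 28 → profitable ✗; to a=3 gives 44 − 3.0×3 = 35 → profitable ✗.
Mid-quality (own payoff 44 − 8.8×3 = 17.6): to a=0 gives 28 → profitable ✗; to a=31 gives 87 − 8.8×31 = -185.8 → no gain ✓.
Low-quality (own payoff 28): to a=3 gives 44 − 11.6×3 = 9.2 → no gain ✓; to a=31 gives 87 − 11.6×31 = -272.6 → no gain ✓.
3 of the 6 constraints hold; not an equilibrium.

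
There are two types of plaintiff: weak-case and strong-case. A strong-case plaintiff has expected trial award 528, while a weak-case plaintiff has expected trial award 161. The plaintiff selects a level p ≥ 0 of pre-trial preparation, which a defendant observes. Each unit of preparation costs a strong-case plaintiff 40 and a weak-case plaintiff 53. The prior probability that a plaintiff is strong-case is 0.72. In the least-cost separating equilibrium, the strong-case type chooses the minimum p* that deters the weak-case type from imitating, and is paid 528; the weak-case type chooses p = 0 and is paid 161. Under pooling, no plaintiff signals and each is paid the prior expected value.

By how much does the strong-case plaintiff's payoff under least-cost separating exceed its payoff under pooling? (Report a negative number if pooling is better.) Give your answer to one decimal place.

-174.2

Least-cost separating signal: p* solves 161 = 528 − 53·p*, so p* = (528 − 161)/53 ≈ 6.9245.
Strong-case type's separating payoff: 528 − 40 × p* = 528 − 40 × (528 − 161)/53 = 528 − 14680/53 ≈ 251.019.
Pooling payoff: 0.72 × 528 + 0.28 × 161 = 425.24.
Difference: 251.019 − 425.24 = -174.221, i.e. -174.2 to one decimal place.
The strong-case type would prefer the pooling outcome.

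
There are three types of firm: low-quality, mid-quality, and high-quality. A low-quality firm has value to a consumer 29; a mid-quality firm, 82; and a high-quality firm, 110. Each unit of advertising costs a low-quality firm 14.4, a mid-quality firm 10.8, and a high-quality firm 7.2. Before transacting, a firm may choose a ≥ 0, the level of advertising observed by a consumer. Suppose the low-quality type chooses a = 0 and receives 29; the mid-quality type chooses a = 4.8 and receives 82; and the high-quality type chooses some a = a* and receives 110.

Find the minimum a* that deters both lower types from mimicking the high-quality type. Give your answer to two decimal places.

7.39

Mid-quality type (on-path payoff 82 − 10.8×4.8 = 30.16) won't mimic when 30.16 ≥ 110 − 10.8·a*, i.e. a* ≥ 7.39.
Low-quality type (on-path payoff 29) won't mimic when 29 ≥ 110 − 14.4·a*, i.e. a* ≥ 5.63.
Both must hold, so a* = max(5.63, 7.39) = 7.39. The mid-quality type's constraint binds.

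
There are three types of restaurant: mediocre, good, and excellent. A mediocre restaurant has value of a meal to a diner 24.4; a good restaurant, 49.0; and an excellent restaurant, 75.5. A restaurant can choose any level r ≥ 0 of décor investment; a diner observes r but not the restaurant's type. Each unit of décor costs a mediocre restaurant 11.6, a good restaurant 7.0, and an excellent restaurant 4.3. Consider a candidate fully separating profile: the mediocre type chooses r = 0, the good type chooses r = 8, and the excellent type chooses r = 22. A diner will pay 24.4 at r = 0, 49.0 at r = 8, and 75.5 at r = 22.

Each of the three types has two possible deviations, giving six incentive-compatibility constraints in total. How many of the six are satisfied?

3

Good (own payoff 49.0 − 7.0×8 = -7): to r=0 gives 24.4 → profitable ✗; to r=22 gives 75.5 − 7.0×22 = -78.5 → no gain ✓.
Mediocre (own payoff 24.4): to r=8 gives 49.0 − 11.6×8 = -43.8 → no gain ✓; to r=22 gives 75.5 − 11.6×22 = -179.7 → no gain ✓.
Excellent (own payoff 75.5 − 4.3×22 = -19.1): to r=0 gives 24.4 → profitable ✗; to r=8 gives 49.0 − 4.3×8 = 14.6 → profitable ✗.
3 of the 6 constraints hold; not an equilibrium.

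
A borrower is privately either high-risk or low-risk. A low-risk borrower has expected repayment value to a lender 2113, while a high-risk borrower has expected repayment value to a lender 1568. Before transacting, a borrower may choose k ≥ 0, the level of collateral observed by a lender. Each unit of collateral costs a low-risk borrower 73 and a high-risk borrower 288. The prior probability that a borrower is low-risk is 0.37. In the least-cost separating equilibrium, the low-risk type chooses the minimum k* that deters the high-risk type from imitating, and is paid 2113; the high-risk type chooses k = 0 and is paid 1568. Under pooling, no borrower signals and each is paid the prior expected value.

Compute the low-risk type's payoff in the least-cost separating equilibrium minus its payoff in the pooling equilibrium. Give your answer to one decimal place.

205.2

Least-cost separating signal: k* solves 1568 = 2113 − 288·k*, so k* = (2113 − 1568)/288 ≈ 1.8924.
Low-risk type's separating payoff: 2113 − 73 × k* = 2113 − 73 × (2113 − 1568)/288 = 2113 − 39785/288 ≈ 1974.858.
Pooling payoff: 0.37 × 2113 + 0.63 × 1568 = 1769.65.
Difference: 1974.858 − 1769.65 = 205.208, i.e. 205.2 to one decimal place.
The low-risk type prefers to separate.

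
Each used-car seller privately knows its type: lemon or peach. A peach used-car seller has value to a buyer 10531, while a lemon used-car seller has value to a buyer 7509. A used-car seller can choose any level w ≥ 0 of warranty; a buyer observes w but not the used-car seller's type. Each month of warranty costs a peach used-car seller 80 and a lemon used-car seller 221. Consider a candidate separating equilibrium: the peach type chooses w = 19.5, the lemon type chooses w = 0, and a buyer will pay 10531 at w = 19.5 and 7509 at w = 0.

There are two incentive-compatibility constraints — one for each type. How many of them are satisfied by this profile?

2

Lemon type: stay at 0 → 7509; mimic → 10531 − 221 × 19.5 = 6221.5. IC holds (7509 ≥ 6221.5).
Peach type: signal → 10531 − 80 × 19.5 = 8971; deviate to 0 → 7509. IC holds (8971 ≥ 7509).
2 of 2 constraints hold, so this is a separating equilibrium.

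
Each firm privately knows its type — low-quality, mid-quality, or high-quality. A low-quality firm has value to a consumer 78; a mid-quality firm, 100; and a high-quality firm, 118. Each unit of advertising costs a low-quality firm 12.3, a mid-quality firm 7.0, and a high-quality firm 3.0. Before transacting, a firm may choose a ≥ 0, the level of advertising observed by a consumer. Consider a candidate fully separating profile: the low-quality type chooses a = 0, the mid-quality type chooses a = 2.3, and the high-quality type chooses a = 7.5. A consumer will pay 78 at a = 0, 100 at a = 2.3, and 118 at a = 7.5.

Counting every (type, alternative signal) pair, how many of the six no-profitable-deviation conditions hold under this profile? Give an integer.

6

Low-quality (own payoff 78): to a=2.3 gives 100 − 12.3×2.3 = 71.71 → no gain ✓; to a=7.5 gives 118 − 12.3×7.5 = 25.75 → no gain ✓.
Mid-quality (own payoff 100 − 7.0×2.3 = 83.9): to a=0 gives 78 → no gain ✓; to a=7.5 gives 118 − 7.0×7.5 = 65.5 → no gain ✓.
High-quality (own payoff 118 − 3.0×7.5 = 95.5): to a=0 gives 78 → no gain ✓; to a=2.3 gives 100 − 3.0×2.3 = 93.1 → no gain ✓.
6 of the 6 constraints hold; this profile is a separating equilibrium.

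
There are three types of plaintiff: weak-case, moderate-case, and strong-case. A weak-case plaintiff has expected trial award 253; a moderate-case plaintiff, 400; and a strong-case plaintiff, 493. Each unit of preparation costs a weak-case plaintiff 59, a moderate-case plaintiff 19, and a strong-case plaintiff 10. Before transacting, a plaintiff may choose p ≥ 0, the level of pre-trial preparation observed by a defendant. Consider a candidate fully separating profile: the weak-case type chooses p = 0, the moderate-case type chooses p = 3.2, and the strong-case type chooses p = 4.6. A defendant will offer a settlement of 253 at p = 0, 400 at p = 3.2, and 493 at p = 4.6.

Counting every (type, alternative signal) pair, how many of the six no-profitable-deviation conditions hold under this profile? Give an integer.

Moderate-case (own payoff 400 − 19×3.2 = 339.2): to p=0 gives 253 → no gain ✓; to p=4.6 gives 493 − 19×4.6 = 405.6 → profitable ✗.
Strong-case (own payoff 493 − 10×4.6 = 447): to p=0 gives 253 → no gain ✓; to p=3.2 gives 400 − 10×3.2 = 368 → no gain ✓.
Weak-case (own payoff 253): to p=3.2 gives 400 − 59×3.2 = 211.2 → no gain ✓; to p=4.6 gives 493 − 59×4.6 = 221.6 → no gain ✓.
5 of the 6 constraints hold; not an equilibrium.

5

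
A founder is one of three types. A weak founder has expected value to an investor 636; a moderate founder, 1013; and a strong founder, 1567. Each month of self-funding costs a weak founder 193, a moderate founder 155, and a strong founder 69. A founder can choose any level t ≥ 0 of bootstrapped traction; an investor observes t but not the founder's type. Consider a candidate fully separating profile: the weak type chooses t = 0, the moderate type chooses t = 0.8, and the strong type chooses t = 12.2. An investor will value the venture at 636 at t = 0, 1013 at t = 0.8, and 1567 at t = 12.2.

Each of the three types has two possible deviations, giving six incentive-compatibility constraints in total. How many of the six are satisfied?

4

Strong (own payoff 1567 − 69×12.2 = 725.2): to t=0 gives 636 → no gain ✓; to t=0.8 gives 1013 − 69×0.8 = 957.8 → profitable ✗.
Moderate (own payoff 1013 − 155×0.8 = 889): to t=0 gives 636 → no gain ✓; to t=12.2 gives 1567 − 155×12.2 = -324 → no gain ✓.
Weak (own payoff 636): to t=0.8 gives 1013 − 193×0.8 = 858.6 → profitable ✗; to t=12.2 gives 1567 − 193×12.2 = -787.6 → no gain ✓.
4 of the 6 constraints hold; not an equilibrium.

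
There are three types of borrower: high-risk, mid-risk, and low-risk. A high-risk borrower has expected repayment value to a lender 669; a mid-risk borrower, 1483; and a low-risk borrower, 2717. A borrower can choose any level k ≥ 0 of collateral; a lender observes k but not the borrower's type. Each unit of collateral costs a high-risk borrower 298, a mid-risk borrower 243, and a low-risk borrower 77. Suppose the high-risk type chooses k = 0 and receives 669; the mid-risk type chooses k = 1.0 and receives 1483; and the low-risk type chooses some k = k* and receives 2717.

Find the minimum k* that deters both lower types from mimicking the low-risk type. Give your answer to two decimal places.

6.87

High-risk type (on-path payoff 669) won't mimic when 669 ≥ 2717 − 298·k*, i.e. k* ≥ 6.87.
Mid-risk type (on-path payoff 1483 − 243×1.0 = 1240) won't mimic when 1240 ≥ 2717 − 243·k*, i.e. k* ≥ 6.08.
Both must hold, so k* = max(6.87, 6.08) = 6.87. The high-risk type's constraint binds.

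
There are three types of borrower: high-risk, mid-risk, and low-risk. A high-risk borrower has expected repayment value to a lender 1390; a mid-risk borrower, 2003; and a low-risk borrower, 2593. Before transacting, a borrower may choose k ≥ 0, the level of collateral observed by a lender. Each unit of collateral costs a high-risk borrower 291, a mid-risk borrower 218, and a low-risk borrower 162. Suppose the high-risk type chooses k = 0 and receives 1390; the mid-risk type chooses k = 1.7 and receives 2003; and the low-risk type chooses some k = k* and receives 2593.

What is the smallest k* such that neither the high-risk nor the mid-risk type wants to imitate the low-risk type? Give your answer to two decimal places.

High-risk type (on-path payoff 1390) won't mimic when 1390 ≥ 2593 − 291·k*, i.e. k* ≥ 4.13.
Mid-risk type (on-path payoff 2003 − 218×1.7 = 1632.4) won't mimic when 1632.4 ≥ 2593 − 218·k*, i.e. k* ≥ 4.41.
Both must hold, so k* = max(4.13, 4.41) = 4.41. The mid-risk type's constraint binds.

4.41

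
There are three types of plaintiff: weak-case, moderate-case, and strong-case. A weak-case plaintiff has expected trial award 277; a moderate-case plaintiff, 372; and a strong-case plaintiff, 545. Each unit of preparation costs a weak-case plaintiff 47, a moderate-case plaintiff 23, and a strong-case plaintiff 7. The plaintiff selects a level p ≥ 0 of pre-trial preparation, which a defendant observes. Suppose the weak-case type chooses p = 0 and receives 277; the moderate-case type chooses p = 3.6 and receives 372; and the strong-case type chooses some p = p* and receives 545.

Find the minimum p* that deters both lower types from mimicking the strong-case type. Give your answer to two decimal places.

11.12

Moderate-case type (on-path payoff 372 − 23×3.6 = 289.2) won't mimic when 289.2 ≥ 545 − 23·p*, i.e. p* ≥ 11.12.
Weak-case type (on-path payoff 277) won't mimic when 277 ≥ 545 − 47·p*, i.e. p* ≥ 5.70.
Both must hold, so p* = max(5.70, 11.12) = 11.12. The moderate-case type's constraint binds.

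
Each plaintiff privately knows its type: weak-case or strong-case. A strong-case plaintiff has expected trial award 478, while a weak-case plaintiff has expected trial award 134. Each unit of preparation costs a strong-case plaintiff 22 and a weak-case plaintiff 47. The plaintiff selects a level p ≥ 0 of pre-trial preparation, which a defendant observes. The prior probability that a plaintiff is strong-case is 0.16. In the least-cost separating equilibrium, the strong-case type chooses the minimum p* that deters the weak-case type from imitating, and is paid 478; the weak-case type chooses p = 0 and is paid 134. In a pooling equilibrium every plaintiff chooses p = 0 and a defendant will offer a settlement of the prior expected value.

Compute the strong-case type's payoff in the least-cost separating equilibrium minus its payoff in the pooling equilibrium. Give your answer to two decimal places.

127.94

Least-cost separating signal: p* solves 134 = 478 − 47·p*, so p* = (478 − 134)/47 ≈ 7.3191.
Strong-case type's separating payoff: 478 − 22 × p* = 478 − 22 × (478 − 134)/47 = 478 − 7568/47 ≈ 316.9787.
Pooling payoff: 0.16 × 478 + 0.84 × 134 = 189.04.
Difference: 316.9787 − 189.04 = 127.9387, i.e. 127.94 to two decimal places.
The strong-case type prefers to separate.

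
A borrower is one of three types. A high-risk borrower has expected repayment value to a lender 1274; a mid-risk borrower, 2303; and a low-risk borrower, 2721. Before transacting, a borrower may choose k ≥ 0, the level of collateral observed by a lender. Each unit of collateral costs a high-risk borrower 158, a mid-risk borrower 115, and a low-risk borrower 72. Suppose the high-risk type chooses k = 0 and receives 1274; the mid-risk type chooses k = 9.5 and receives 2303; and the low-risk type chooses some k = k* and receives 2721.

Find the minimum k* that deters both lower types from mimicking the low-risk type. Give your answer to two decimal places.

Mid-risk type (on-path payoff 2303 − 115×9.5 = 1210.5) won't mimic when 1210.5 ≥ 2721 − 115·k*, i.e. k* ≥ 13.13.
High-risk type (on-path payoff 1274) won't mimic when 1274 ≥ 2721 − 158·k*, i.e. k* ≥ 9.16.
Both must hold, so k* = max(9.16, 13.13) = 13.13. The mid-risk type's constraint binds.

13.13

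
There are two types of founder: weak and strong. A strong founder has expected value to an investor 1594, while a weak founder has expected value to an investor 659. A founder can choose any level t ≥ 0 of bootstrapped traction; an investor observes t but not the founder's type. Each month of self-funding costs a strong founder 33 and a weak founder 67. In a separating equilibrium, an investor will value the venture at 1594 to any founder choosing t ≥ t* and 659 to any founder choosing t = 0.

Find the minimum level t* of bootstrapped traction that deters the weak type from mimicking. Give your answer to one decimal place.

14.0

A weak founder choosing t = 0 receives 659.
Imitating at t* instead would pay 1594 at cost 67·t*, netting 1594 − 67·t*.
Indifference: 659 = 1594 − 67·t*, so t* = (1594 − 659) / 67 ≈ 14.0.
At t* the weak type's incentive constraint just binds; the strong type strictly prefers t* since its per-unit cost is lower.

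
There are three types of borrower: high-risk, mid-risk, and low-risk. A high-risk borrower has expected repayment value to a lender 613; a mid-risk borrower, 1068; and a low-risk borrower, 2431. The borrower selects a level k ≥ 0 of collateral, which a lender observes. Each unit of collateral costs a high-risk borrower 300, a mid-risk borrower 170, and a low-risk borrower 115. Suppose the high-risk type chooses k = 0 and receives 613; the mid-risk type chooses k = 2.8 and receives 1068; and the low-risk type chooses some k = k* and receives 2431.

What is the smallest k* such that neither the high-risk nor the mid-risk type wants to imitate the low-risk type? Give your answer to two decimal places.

10.82

High-risk type (on-path payoff 613) won't mimic when 613 ≥ 2431 − 300·k*, i.e. k* ≥ 6.06.
Mid-risk type (on-path payoff 1068 − 170×2.8 = 592) won't mimic when 592 ≥ 2431 − 170·k*, i.e. k* ≥ 10.82.
Both must hold, so k* = max(6.06, 10.82) = 10.82. The mid-risk type's constraint binds.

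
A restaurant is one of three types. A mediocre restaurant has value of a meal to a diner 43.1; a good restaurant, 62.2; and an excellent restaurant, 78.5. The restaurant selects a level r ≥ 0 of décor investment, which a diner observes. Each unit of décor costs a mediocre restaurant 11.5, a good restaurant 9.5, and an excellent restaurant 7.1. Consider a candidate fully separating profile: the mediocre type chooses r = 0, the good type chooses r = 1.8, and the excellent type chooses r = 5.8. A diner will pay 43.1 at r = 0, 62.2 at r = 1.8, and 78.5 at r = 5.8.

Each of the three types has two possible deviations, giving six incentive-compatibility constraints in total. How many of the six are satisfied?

4

Excellent (own payoff 78.5 − 7.1×5.8 = 37.32): to r=0 gives 43.1 → profitable ✗; to r=1.8 gives 62.2 − 7.1×1.8 = 49.42 → profitable ✗.
Mediocre (own payoff 43.1): to r=1.8 gives 62.2 − 11.5×1.8 = 41.5 → no gain ✓; to r=5.8 gives 78.5 − 11.5×5.8 = 11.8 → no gain ✓.
Good (own payoff 62.2 − 9.5×1.8 = 45.1): to r=0 gives 43.1 → no gain ✓; to r=5.8 gives 78.5 − 9.5×5.8 = 23.4 → no gain ✓.
4 of the 6 constraints hold; not an equilibrium.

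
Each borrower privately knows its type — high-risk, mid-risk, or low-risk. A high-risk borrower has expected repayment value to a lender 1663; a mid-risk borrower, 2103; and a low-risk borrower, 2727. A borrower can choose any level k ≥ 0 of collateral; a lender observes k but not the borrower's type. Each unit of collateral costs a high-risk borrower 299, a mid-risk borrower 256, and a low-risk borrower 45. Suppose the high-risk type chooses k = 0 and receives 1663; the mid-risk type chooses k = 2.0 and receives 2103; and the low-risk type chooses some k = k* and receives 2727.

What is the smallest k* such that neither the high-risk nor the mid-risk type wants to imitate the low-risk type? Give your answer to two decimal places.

High-risk type (on-path payoff 1663) won't mimic when 1663 ≥ 2727 − 299·k*, i.e. k* ≥ 3.56.
Mid-risk type (on-path payoff 2103 − 256×2.0 = 1591) won't mimic when 1591 ≥ 2727 − 256·k*, i.e. k* ≥ 4.44.
Both must hold, so k* = max(3.56, 4.44) = 4.44. The mid-risk type's constraint binds.

4.44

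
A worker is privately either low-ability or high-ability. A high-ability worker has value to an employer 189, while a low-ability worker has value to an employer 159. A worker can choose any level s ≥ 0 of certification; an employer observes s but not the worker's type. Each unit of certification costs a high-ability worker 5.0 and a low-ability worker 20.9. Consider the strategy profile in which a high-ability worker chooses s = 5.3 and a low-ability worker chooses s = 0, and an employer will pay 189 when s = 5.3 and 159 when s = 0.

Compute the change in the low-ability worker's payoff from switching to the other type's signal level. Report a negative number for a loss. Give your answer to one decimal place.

-80.8

Playing s = 0 the low-ability worker receives 159.
Deviating to s = 5.3 brings payment 189 at cost 20.9 × 5.3 = 110.77, netting 78.23.
Gain from deviating: 78.23 − 159 = -80.77, i.e. -80.8 to one decimal place.
The gain is negative, so the low-ability type's incentive-compatibility constraint is satisfied.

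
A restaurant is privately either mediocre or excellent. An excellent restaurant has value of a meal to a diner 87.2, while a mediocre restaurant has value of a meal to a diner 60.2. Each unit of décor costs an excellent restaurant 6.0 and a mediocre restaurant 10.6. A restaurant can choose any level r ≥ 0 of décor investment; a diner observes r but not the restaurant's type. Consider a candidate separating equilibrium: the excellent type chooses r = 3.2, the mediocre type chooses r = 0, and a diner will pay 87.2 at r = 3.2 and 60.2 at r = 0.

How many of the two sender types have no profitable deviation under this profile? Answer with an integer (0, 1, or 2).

Mediocre type: stay at 0 → 60.2; mimic → 87.2 − 10.6 × 3.2 = 53.28. IC holds (60.2 ≥ 53.28).
Excellent type: signal → 87.2 − 6.0 × 3.2 = 68; deviate to 0 → 60.2. IC holds (68 ≥ 60.2).
2 of 2 constraints hold, so this is a separating equilibrium.

2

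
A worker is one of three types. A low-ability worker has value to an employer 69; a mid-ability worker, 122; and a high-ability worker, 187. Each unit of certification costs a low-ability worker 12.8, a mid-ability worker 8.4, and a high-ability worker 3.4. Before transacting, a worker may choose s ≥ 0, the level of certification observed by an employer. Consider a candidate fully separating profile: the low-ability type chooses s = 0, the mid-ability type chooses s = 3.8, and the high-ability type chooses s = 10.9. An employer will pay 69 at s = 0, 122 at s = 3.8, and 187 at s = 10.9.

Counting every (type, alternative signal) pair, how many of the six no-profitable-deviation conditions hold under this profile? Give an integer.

High-ability (own payoff 187 − 3.4×10.9 = 149.94): to s=0 gives 69 → no gain ✓; to s=3.8 gives 122 − 3.4×3.8 = 109.08 → no gain ✓.
Low-ability (own payoff 69): to s=3.8 gives 122 − 12.8×3.8 = 73.36 → profitable ✗; to s=10.9 gives 187 − 12.8×10.9 = 47.48 → no gain ✓.
Mid-ability (own payoff 122 − 8.4×3.8 = 90.08): to s=0 gives 69 → no gain ✓; to s=10.9 gives 187 − 8.4×10.9 = 95.44 → profitable ✗.
4 of the 6 constraints hold; not an equilibrium.

4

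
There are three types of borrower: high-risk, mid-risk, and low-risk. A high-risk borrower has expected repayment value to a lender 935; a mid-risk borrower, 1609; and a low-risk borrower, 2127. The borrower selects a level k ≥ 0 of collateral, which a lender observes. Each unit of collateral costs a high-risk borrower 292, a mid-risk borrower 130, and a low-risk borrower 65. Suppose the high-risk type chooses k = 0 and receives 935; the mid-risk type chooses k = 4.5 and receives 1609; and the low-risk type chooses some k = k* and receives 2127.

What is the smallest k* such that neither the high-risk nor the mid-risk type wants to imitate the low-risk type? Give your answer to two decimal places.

8.48

High-risk type (on-path payoff 935) won't mimic when 935 ≥ 2127 − 292·k*, i.e. k* ≥ 4.08.
Mid-risk type (on-path payoff 1609 − 130×4.5 = 1024) won't mimic when 1024 ≥ 2127 − 130·k*, i.e. k* ≥ 8.48.
Both must hold, so k* = max(4.08, 8.48) = 8.48. The mid-risk type's constraint binds.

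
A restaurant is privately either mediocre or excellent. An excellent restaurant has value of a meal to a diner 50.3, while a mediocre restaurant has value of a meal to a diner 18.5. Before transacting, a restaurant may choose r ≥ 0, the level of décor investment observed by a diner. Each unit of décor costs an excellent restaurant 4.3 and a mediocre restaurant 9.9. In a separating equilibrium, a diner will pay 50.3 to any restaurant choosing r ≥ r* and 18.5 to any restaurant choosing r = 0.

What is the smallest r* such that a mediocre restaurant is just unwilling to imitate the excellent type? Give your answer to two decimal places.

3.21

A mediocre restaurant choosing r = 0 receives 18.5.
Imitating at r* instead would pay 50.3 at cost 9.9·r*, netting 50.3 − 9.9·r*.
Indifference: 18.5 = 50.3 − 9.9·r*, so r* = (50.3 − 18.5) / 9.9 ≈ 3.21.
At r* the mediocre type's incentive constraint just binds; the excellent type strictly prefers r* since its per-unit cost is lower.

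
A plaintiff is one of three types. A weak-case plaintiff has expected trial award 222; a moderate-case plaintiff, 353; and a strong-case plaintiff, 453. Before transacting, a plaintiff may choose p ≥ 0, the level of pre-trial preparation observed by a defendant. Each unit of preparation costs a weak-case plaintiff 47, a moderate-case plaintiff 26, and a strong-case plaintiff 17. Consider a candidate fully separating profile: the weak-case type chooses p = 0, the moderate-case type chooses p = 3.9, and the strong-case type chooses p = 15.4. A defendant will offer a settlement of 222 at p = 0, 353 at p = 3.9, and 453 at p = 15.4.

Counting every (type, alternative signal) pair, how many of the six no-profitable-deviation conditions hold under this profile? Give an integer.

4

Strong-case (own payoff 453 − 17×15.4 = 191.2): to p=0 gives 222 → profitable ✗; to p=3.9 gives 353 − 17×3.9 = 286.7 → profitable ✗.
Moderate-case (own payoff 353 − 26×3.9 = 251.6): to p=0 gives 222 → no gain ✓; to p=15.4 gives 453 − 26×15.4 = 52.6 → no gain ✓.
Weak-case (own payoff 222): to p=3.9 gives 353 − 47×3.9 = 169.7 → no gain ✓; to p=15.4 gives 453 − 47×15.4 = -270.8 → no gain ✓.
4 of the 6 constraints hold; not an equilibrium.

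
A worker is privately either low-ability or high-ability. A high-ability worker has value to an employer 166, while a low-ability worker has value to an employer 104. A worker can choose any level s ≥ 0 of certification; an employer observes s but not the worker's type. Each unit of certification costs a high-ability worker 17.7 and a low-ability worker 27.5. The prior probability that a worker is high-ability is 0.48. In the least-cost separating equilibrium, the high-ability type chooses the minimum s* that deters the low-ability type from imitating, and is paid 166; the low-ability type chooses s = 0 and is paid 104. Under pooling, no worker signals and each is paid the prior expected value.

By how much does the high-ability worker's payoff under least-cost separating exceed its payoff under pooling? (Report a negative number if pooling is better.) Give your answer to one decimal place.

-7.7

Least-cost separating signal: s* solves 104 = 166 − 27.5·s*, so s* = (166 − 104)/27.5 ≈ 2.2545.
High-ability type's separating payoff: 166 − 17.7 × s* = 166 − 17.7 × (166 − 104)/27.5 = 166 − 1097.4/27.5 ≈ 126.095.
Pooling payoff: 0.48 × 166 + 0.52 × 104 = 133.76.
Difference: 126.095 − 133.76 = -7.665, i.e. -7.7 to one decimal place.
The high-ability type would prefer the pooling outcome.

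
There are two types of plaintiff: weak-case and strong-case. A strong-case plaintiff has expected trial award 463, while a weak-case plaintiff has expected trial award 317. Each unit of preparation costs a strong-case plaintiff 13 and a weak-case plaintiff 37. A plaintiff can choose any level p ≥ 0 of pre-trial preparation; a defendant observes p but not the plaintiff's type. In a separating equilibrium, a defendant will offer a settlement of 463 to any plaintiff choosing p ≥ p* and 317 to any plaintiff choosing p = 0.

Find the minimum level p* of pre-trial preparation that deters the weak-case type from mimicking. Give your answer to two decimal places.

3.95

A weak-case plaintiff choosing p = 0 receives 317.
Imitating at p* instead would pay 463 at cost 37·p*, netting 463 − 37·p*.
Indifference: 317 = 463 − 37·p*, so p* = (463 − 317) / 37 ≈ 3.95.
At p* the weak-case type's incentive constraint just binds; the strong-case type strictly prefers p* since its per-unit cost is lower.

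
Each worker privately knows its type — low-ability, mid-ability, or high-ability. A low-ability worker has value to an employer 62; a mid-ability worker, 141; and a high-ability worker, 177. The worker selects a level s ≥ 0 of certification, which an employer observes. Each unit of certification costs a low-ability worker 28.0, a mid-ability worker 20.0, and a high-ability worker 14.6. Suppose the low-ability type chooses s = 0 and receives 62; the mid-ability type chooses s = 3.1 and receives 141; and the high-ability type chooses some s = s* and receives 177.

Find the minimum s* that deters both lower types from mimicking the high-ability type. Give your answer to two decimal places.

Mid-ability type (on-path payoff 141 − 20.0×3.1 = 79) won't mimic when 79 ≥ 177 − 20.0·s*, i.e. s* ≥ 4.90.
Low-ability type (on-path payoff 62) won't mimic when 62 ≥ 177 − 28.0·s*, i.e. s* ≥ 4.11.
Both must hold, so s* = max(4.11, 4.90) = 4.90. The mid-ability type's constraint binds.

4.90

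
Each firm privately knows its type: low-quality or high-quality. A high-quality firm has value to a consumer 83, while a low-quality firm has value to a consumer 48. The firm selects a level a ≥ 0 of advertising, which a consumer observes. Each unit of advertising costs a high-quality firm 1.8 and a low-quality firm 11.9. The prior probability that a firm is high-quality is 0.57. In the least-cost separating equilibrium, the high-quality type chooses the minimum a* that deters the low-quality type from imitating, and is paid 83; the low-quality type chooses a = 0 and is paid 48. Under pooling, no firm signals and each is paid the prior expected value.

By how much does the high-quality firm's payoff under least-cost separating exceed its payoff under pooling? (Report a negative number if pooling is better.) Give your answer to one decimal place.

Least-cost separating signal: a* solves 48 = 83 − 11.9·a*, so a* = (83 − 48)/11.9 ≈ 2.9412.
High-quality type's separating payoff: 83 − 1.8 × a* = 83 − 1.8 × (83 − 48)/11.9 = 83 − 63/11.9 ≈ 77.706.
Pooling payoff: 0.57 × 83 + 0.43 × 48 = 67.95.
Difference: 77.706 − 67.95 = 9.756, i.e. 9.8 to one decimal place.
The high-quality type prefers to separate.

9.8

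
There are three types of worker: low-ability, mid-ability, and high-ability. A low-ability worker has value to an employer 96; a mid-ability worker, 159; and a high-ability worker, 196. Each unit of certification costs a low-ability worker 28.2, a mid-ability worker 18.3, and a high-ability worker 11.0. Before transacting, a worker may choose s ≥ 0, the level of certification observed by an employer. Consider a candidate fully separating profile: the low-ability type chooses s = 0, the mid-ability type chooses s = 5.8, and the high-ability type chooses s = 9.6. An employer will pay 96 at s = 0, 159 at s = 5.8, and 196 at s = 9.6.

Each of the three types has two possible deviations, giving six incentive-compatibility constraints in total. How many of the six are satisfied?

Low-ability (own payoff 96): to s=5.8 gives 159 − 28.2×5.8 = -4.56 → no gain ✓; to s=9.6 gives 196 − 28.2×9.6 = -74.72 → no gain ✓.
Mid-ability (own payoff 159 − 18.3×5.8 = 52.86): to s=0 gives 96 → profitable ✗; to s=9.6 gives 196 − 18.3×9.6 = 20.32 → no gain ✓.
High-ability (own payoff 196 − 11.0×9.6 = 90.4): to s=0 gives 96 → profitable ✗; to s=5.8 gives 159 − 11.0×5.8 = 95.2 → profitable ✗.
3 of the 6 constraints hold; not an equilibrium.

3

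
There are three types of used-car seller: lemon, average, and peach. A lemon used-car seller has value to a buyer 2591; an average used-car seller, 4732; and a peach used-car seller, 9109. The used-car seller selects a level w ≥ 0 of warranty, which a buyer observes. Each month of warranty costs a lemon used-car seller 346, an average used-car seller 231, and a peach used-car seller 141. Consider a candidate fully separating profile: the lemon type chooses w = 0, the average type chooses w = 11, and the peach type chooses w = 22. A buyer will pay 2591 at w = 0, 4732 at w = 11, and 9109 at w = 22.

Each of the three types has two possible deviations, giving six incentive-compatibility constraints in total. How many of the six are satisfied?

4

Lemon (own payoff 2591): to w=11 gives 4732 − 346×11 = 926 → no gain ✓; to w=22 gives 9109 − 346×22 = 1497 → no gain ✓.
Peach (own payoff 9109 − 141×22 = 6007): to w=0 gives 2591 → no gain ✓; to w=11 gives 4732 − 141×11 = 3181 → no gain ✓.
Average (own payoff 4732 − 231×11 = 2191): to w=0 gives 2591 → profitable ✗; to w=22 gives 9109 − 231×22 = 4027 → profitable ✗.
4 of the 6 constraints hold; not an equilibrium.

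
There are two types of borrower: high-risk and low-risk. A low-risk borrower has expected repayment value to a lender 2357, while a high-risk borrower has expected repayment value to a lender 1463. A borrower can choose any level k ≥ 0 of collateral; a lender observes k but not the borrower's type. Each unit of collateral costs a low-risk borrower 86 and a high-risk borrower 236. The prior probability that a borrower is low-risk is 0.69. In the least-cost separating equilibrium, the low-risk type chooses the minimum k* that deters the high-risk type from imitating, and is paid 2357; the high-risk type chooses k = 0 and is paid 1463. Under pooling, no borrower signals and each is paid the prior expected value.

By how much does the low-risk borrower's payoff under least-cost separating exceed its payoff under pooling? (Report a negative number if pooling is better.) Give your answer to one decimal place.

Least-cost separating signal: k* solves 1463 = 2357 − 236·k*, so k* = (2357 − 1463)/236 ≈ 3.7881.
Low-risk type's separating payoff: 2357 − 86 × k* = 2357 − 86 × (2357 − 1463)/236 = 2357 − 76884/236 ≈ 2031.220.
Pooling payoff: 0.69 × 2357 + 0.31 × 1463 = 2079.86.
Difference: 2031.220 − 2079.86 = -48.64, i.e. -48.6 to one decimal place.
The low-risk type would prefer the pooling outcome.

-48.6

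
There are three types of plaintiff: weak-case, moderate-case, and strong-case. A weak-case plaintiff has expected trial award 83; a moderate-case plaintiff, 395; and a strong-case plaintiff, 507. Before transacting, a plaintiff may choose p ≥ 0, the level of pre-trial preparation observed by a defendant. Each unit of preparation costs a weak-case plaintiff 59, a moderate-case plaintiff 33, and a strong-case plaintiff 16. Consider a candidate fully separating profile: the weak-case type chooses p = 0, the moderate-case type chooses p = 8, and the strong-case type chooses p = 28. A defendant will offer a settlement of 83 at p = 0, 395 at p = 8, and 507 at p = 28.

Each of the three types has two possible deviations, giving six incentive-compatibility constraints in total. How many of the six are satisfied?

4

Moderate-case (own payoff 395 − 33×8 = 131): to p=0 gives 83 → no gain ✓; to p=28 gives 507 − 33×28 = -417 → no gain ✓.
Strong-case (own payoff 507 − 16×28 = 59): to p=0 gives 83 → profitable ✗; to p=8 gives 395 − 16×8 = 267 → profitable ✗.
Weak-case (own payoff 83): to p=8 gives 395 − 59×8 = -77 → no gain ✓; to p=28 gives 507 − 59×28 = -1145 → no gain ✓.
4 of the 6 constraints hold; not an equilibrium.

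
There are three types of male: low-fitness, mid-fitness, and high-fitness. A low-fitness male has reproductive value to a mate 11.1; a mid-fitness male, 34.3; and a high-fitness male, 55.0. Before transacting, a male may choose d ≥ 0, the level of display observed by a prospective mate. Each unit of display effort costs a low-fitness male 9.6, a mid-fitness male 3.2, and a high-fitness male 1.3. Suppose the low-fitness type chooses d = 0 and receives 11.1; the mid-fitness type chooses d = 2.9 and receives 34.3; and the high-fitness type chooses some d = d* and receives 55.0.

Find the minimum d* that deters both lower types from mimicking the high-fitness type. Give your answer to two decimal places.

Mid-fitness type (on-path payoff 34.3 − 3.2×2.9 = 25.02) won't mimic when 25.02 ≥ 55.0 − 3.2·d*, i.e. d* ≥ 9.37.
Low-fitness type (on-path payoff 11.1) won't mimic when 11.1 ≥ 55.0 − 9.6·d*, i.e. d* ≥ 4.57.
Both must hold, so d* = max(4.57, 9.37) = 9.37. The mid-fitness type's constraint binds.

9.37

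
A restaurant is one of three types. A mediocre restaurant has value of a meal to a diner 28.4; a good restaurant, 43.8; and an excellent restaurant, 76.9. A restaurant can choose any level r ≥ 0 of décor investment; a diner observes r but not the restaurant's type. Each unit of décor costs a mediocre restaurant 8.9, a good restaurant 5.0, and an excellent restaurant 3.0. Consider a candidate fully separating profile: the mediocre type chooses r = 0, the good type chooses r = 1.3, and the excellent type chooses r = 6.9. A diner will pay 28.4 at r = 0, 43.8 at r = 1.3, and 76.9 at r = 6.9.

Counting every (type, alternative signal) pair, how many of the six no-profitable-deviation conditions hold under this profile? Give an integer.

Mediocre (own payoff 28.4): to r=1.3 gives 43.8 − 8.9×1.3 = 32.23 → profitable ✗; to r=6.9 gives 76.9 − 8.9×6.9 = 15.49 → no gain ✓.
Good (own payoff 43.8 − 5.0×1.3 = 37.3): to r=0 gives 28.4 → no gain ✓; to r=6.9 gives 76.9 − 5.0×6.9 = 42.4 → profitable ✗.
Excellent (own payoff 76.9 − 3.0×6.9 = 56.2): to r=0 gives 28.4 → no gain ✓; to r=1.3 gives 43.8 − 3.0×1.3 = 39.9 → no gain ✓.
4 of the 6 constraints hold; not an equilibrium.

4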